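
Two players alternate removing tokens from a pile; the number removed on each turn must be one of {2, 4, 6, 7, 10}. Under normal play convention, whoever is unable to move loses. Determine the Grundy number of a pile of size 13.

2

n :  0  1  2  3  4  5  6  7  8  9 10 11 12 13
G :  0  0  1  1  2  2  3  3  4  0  5  1  0  2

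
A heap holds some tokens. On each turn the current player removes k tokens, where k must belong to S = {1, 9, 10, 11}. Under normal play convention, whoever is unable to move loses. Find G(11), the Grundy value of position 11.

3

G(0) = 0
G(1) = mex{0} = 1
G(2) = mex{1} = 0
G(3) = mex{0} = 1
G(4) = mex{1} = 0
G(5) = mex{0} = 1
G(6) = mex{1} = 0
G(7) = mex{0} = 1
G(8) = mex{1} = 0
G(9) = mex{0,0} = 1
G(10) = mex{1,1,0} = 2
G(11) = mex{2,0,1,0} = 3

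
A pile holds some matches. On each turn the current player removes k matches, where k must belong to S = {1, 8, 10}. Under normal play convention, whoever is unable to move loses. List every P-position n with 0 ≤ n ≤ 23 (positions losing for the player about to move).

G(0) = 0
G(1) = mex{0} = 1
G(2) = mex{1} = 0
G(3) = mex{0} = 1
G(4) = mex{1} = 0
G(5) = mex{0} = 1
G(6) = mex{1} = 0
G(7) = mex{0} = 1
G(8) = mex{1,0} = 2
G(9) = mex{2,1} = 0
G(10) = mex{0,0,0} = 1
G(11) = mex{1,1,1} = 0
G(12) = mex{0,0,0} = 1
G(13) = mex{1,1,1} = 0
G(14) = mex{0,0,0} = 1
G(15) = mex{1,1,1} = 0
G(16) = mex{0,2,0} = 1
G(17) = mex{1,0,1} = 2
G(18) = mex{2,1,2} = 0
G(19) = mex{0,0,0} = 1
G(20) = mex{1,1,1} = 0
G(21) = mex{0,0,0} = 1
G(22) = mex{1,1,1} = 0
G(23) = mex{0,0,0} = 1
P-positions are exactly the n with G(n) = 0.

0, 2, 4, 6, 9, 11, 13, 15, 18, 20, 22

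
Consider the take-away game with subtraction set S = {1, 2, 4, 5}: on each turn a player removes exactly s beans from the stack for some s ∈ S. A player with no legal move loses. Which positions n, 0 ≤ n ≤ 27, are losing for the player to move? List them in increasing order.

0, 3, 6, 9, 12, 15, 18, 21, 24, 27

G(0) = 0
G(1) = mex{0} = 1
G(2) = mex{1,0} = 2
G(3) = mex{2,1} = 0
G(4) = mex{0,2,0} = 1
G(5) = mex{1,0,1,0} = 2
G(6) = mex{2,1,2,1} = 0
G(7) = mex{0,2,0,2} = 1
G(8) = mex{1,0,1,0} = 2
G(9) = mex{2,1,2,1} = 0
G(10) = mex{0,2,0,2} = 1
G(11) = mex{1,0,1,0} = 2
G(12) = mex{2,1,2,1} = 0
G(13) = mex{0,2,0,2} = 1
G(14) = mex{1,0,1,0} = 2
G(15) = mex{2,1,2,1} = 0
G(16) = mex{0,2,0,2} = 1
G(17) = mex{1,0,1,0} = 2
G(18) = mex{2,1,2,1} = 0
G(19) = mex{0,2,0,2} = 1
G(20) = mex{1,0,1,0} = 2
G(21) = mex{2,1,2,1} = 0
G(22) = mex{0,2,0,2} = 1
G(23) = mex{1,0,1,0} = 2
G(24) = mex{2,1,2,1} = 0
G(25) = mex{0,2,0,2} = 1
G(26) = mex{1,0,1,0} = 2
G(27) = mex{2,1,2,1} = 0
P-positions are exactly the n with G(n) = 0.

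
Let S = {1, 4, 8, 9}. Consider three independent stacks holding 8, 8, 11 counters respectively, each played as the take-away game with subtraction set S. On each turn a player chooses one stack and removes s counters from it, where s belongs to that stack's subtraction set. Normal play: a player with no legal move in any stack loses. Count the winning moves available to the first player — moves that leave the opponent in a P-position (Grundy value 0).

2

All stacks use S = {1, 4, 8, 9}:
n :  0  1  2  3  4  5  6  7  8  9 10 11
G :  0  1  0  1  2  0  1  0  1  2  3  2
Stack A: G(8) = 1.
Stack B: G(8) = 1.
Stack C: G(11) = 2.
Combined Grundy value = 1 ⊕ 1 ⊕ 2 = 2.
A winning move leaves total XOR = 0, i.e. changes one component's Grundy value g to g ⊕ X where X is the current total.
Stack A: need g' = 1⊕2 = 3. Options: 8−1→G=0, 8−4→G=2, 8−8→G=0. Hits: 0.
Stack B: need g' = 1⊕2 = 3. Options: 8−1→G=0, 8−4→G=2, 8−8→G=0. Hits: 0.
Stack C: need g' = 2⊕2 = 0. Options: 11−1→G=3, 11−4→G=0, 11−8→G=1, 11−9→G=0. Hits: 2.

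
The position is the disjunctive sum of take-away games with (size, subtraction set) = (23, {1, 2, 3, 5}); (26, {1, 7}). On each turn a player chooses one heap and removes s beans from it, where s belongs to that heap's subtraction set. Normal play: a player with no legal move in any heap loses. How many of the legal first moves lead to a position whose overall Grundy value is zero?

1

Heap A, S = {1, 2, 3, 5}:
G(0) = 0
G(1) = mex{0} = 1
G(2) = mex{1,0} = 2
G(3) = mex{2,1,0} = 3
G(4) = mex{3,2,1} = 0
G(5) = mex{0,3,2,0} = 1
G(6) = mex{1,0,3,1} = 2
G(7) = mex{2,1,0,2} = 3
G(8) = mex{3,2,1,3} = 0
G(9) = mex{0,3,2,0} = 1
G(10) = mex{1,0,3,1} = 2
G(11) = mex{2,1,0,2} = 3
G(12) = mex{3,2,1,3} = 0
G(13) = mex{0,3,2,0} = 1
G(14) = mex{1,0,3,1} = 2
G(15) = mex{2,1,0,2} = 3
G(16) = mex{3,2,1,3} = 0
G(17) = mex{0,3,2,0} = 1
G(18) = mex{1,0,3,1} = 2
G(19) = mex{2,1,0,2} = 3
G(20) = mex{3,2,1,3} = 0
G(21) = mex{0,3,2,0} = 1
G(22) = mex{1,0,3,1} = 2
G(23) = mex{2,1,0,2} = 3
G_A(23) = 3.
Heap B, S = {1, 7}:
n :  0  1  2  3  4  5  6  7  8  9 10 11 12 13 14 15 16 17 18 19 20 21 22 23 24 25 26
G :  0  1  0  1  0  1  0  1  0  1  0  1  0  1  0  1  0  1  0  1  0  1  0  1  0  1  0
G_B(26) = 0.
Combined Grundy value = 3 ⊕ 0 = 3.
A winning move leaves total XOR = 0, i.e. changes one component's Grundy value g to g ⊕ X where X is the current total.
Heap A: need g' = 3⊕3 = 0. Options: 23−1→G=2, 23−2→G=1, 23−3→G=0, 23−5→G=2. Hits: 1.
Heap B: need g' = 0⊕3 = 3. Options: 26−1→G=1, 26−7→G=1. Hits: 0.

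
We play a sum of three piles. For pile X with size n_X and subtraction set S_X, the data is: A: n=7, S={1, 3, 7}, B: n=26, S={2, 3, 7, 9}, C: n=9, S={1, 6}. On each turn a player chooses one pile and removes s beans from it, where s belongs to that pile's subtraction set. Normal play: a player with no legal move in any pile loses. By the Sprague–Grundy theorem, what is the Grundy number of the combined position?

3

Pile A, S = {1, 3, 7}:
n : 0 1 2 3 4 5 6 7
G : 0 1 0 1 0 1 0 1
G_A(7) = 1.
Pile B, S = {2, 3, 7, 9}:
G(0) = 0
G(1) = mex{} = 0
G(2) = mex{0} = 1
G(3) = mex{0,0} = 1
G(4) = mex{1,0} = 2
G(5) = mex{1,1} = 0
G(6) = mex{2,1} = 0
G(7) = mex{0,2,0} = 1
G(8) = mex{0,0,0} = 1
G(9) = mex{1,0,1,0} = 2
G(10) = mex{1,1,1,0} = 2
G(11) = mex{2,1,2,1} = 0
G(12) = mex{2,2,0,1} = 3
G(13) = mex{0,2,0,2} = 1
G(14) = mex{3,0,1,0} = 2
G(15) = mex{1,3,1,0} = 2
G(16) = mex{2,1,2,1} = 0
G(17) = mex{2,2,2,1} = 0
G(18) = mex{0,2,0,2} = 1
G(19) = mex{0,0,3,2} = 1
G(20) = mex{1,0,1,0} = 2
G(21) = mex{1,1,2,3} = 0
G(22) = mex{2,1,2,1} = 0
G(23) = mex{0,2,0,2} = 1
G(24) = mex{0,0,0,2} = 1
G(25) = mex{1,0,1,0} = 2
G(26) = mex{1,1,1,0} = 2
G_B(26) = 2.
Pile C, S = {1, 6}:
n : 0 1 2 3 4 5 6 7 8 9
G : 0 1 0 1 0 1 2 0 1 0
G_C(9) = 0.
Combined Grundy value = 1 ⊕ 2 ⊕ 0 = 3.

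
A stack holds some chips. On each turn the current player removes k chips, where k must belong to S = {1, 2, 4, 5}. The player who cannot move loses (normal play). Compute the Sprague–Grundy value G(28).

n :  0  1  2  3  4  5  6  7  8  9 10 11 12 13 14 15 16 17 18 19 20 21 22 23 24 25 26 27 28
G :  0  1  2  0  1  2  0  1  2  0  1  2  0  1  2  0  1  2  0  1  2  0  1  2  0  1  2  0  1

1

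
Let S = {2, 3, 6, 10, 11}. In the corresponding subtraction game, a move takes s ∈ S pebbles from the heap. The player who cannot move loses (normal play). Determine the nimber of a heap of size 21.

G(0) = 0
G(1) = mex{} = 0
G(2) = mex{0} = 1
G(3) = mex{0,0} = 1
G(4) = mex{1,0} = 2
G(5) = mex{1,1} = 0
G(6) = mex{2,1,0} = 3
G(7) = mex{0,2,0} = 1
G(8) = mex{3,0,1} = 2
G(9) = mex{1,3,1} = 0
G(10) = mex{2,1,2,0} = 3
G(11) = mex{0,2,0,0,0} = 1
G(12) = mex{3,0,3,1,0} = 2
G(13) = mex{1,3,1,1,1} = 0
G(14) = mex{2,1,2,2,1} = 0
G(15) = mex{0,2,0,0,2} = 1
G(16) = mex{0,0,3,3,0} = 1
G(17) = mex{1,0,1,1,3} = 2
G(18) = mex{1,1,2,2,1} = 0
G(19) = mex{2,1,0,0,2} = 3
G(20) = mex{0,2,0,3,0} = 1
G(21) = mex{3,0,1,1,3} = 2

2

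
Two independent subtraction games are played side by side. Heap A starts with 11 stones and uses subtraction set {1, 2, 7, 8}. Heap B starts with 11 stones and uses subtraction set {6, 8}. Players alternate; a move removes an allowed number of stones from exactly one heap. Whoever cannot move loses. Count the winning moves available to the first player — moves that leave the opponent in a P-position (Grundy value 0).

Heap A, S = {1, 2, 7, 8}:
n :  0  1  2  3  4  5  6  7  8  9 10 11
G :  0  1  2  0  1  2  0  1  2  0  1  2
G_A(11) = 2.
Heap B, S = {6, 8}:
G(0) = 0
G(1) = mex{} = 0
G(2) = mex{} = 0
G(3) = mex{} = 0
G(4) = mex{} = 0
G(5) = mex{} = 0
G(6) = mex{0} = 1
G(7) = mex{0} = 1
G(8) = mex{0,0} = 1
G(9) = mex{0,0} = 1
G(10) = mex{0,0} = 1
G(11) = mex{0,0} = 1
G_B(11) = 1.
Combined Grundy value = 2 ⊕ 1 = 3.
A winning move leaves total XOR = 0, i.e. changes one component's Grundy value g to g ⊕ X where X is the current total.
Heap A: need g' = 2⊕3 = 1. Options: 11−1→G=1, 11−2→G=0, 11−7→G=1, 11−8→G=0. Hits: 2.
Heap B: need g' = 1⊕3 = 2. Options: 11−6→G=0, 11−8→G=0. Hits: 0.

2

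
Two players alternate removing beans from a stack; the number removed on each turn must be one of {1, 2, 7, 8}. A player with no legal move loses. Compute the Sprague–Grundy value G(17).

G(0) = 0
G(1) = mex{0} = 1
G(2) = mex{1,0} = 2
G(3) = mex{2,1} = 0
G(4) = mex{0,2} = 1
G(5) = mex{1,0} = 2
G(6) = mex{2,1} = 0
G(7) = mex{0,2,0} = 1
G(8) = mex{1,0,1,0} = 2
G(9) = mex{2,1,2,1} = 0
G(10) = mex{0,2,0,2} = 1
G(11) = mex{1,0,1,0} = 2
G(12) = mex{2,1,2,1} = 0
G(13) = mex{0,2,0,2} = 1
G(14) = mex{1,0,1,0} = 2
G(15) = mex{2,1,2,1} = 0
G(16) = mex{0,2,0,2} = 1
G(17) = mex{1,0,1,0} = 2

2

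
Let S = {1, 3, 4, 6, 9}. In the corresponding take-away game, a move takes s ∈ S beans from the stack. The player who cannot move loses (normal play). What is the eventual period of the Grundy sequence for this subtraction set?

n :  0  1  2  3  4  5  6  7  8  9 10 11 12 13 14 15 16 17 18 19 20 21 22 23 24 25
G :  0  1  0  1  2  3  2  0  1  4  3  2  0  1  0  1  2  3  2  0  1  4  3  2  0  1
G(n+12) = G(n) holds for n = 0,…,8 (a full window of length max(S) = 9), so the sequence is purely periodic with period 12.

12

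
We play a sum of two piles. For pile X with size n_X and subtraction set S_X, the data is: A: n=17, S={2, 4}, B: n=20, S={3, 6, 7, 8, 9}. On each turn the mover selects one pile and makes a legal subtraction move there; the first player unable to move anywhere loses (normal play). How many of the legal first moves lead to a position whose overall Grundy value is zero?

Pile A, S = {2, 4}:
G(0) = 0
G(1) = mex{} = 0
G(2) = mex{0} = 1
G(3) = mex{0} = 1
G(4) = mex{1,0} = 2
G(5) = mex{1,0} = 2
G(6) = mex{2,1} = 0
G(7) = mex{2,1} = 0
G(8) = mex{0,2} = 1
G(9) = mex{0,2} = 1
G(10) = mex{1,0} = 2
G(11) = mex{1,0} = 2
G(12) = mex{2,1} = 0
G(13) = mex{2,1} = 0
G(14) = mex{0,2} = 1
G(15) = mex{0,2} = 1
G(16) = mex{1,0} = 2
G(17) = mex{1,0} = 2
G_A(17) = 2.
Pile B, S = {3, 6, 7, 8, 9}:
n :  0  1  2  3  4  5  6  7  8  9 10 11 12 13 14 15 16 17 18 19 20
G :  0  0  0  1  1  1  2  2  2  3  3  3  0  0  0  1  1  1  2  2  2
G_B(20) = 2.
Combined Grundy value = 2 ⊕ 2 = 0.
A winning move leaves total XOR = 0, i.e. changes one component's Grundy value g to g ⊕ X where X is the current total.
Pile A: target g' = 2⊕0 = 2, but every legal move changes the Grundy value (mex property), so 0 moves.
Pile B: target g' = 2⊕0 = 2, but every legal move changes the Grundy value (mex property), so 0 moves.

0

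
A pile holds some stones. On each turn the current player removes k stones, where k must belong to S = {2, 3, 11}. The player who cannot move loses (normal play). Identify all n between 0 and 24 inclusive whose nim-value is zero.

n :  0  1  2  3  4  5  6  7  8  9 10 11 12 13 14 15 16 17 18 19 20 21 22 23 24
G :  0  0  1  1  2  0  0  1  1  2  0  3  1  2  0  0  1  1  2  0  0  1  1  2  0
P-positions are exactly the n with G(n) = 0.

0, 1, 5, 6, 10, 14, 15, 19, 20, 24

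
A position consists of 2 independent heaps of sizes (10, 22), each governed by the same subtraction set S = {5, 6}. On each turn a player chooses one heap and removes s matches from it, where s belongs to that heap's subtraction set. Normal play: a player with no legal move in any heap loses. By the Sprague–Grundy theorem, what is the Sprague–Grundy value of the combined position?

All heaps use S = {5, 6}:
n :  0  1  2  3  4  5  6  7  8  9 10 11 12 13 14 15 16 17 18 19 20 21 22
G :  0  0  0  0  0  1  1  1  1  1  2  0  0  0  0  0  1  1  1  1  1  2  0
Heap A: G(10) = 2.
Heap B: G(22) = 0.
Combined Grundy value = 2 ⊕ 0 = 2.

2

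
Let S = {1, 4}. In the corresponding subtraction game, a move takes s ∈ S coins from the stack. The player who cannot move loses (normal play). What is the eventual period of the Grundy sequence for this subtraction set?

n :  0  1  2  3  4  5  6  7  8  9 10 11 12 13 14
G :  0  1  0  1  2  0  1  0  1  2  0  1  0  1  2
G(n+5) = G(n) holds for n = 0,…,3 (a full window of length max(S) = 4), so the sequence is purely periodic with period 5.

5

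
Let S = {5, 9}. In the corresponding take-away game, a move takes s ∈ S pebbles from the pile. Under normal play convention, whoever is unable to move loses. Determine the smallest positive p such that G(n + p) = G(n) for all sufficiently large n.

14

G(0) = 0
G(1) = mex{} = 0
G(2) = mex{} = 0
G(3) = mex{} = 0
G(4) = mex{} = 0
G(5) = mex{0} = 1
G(6) = mex{0} = 1
G(7) = mex{0} = 1
G(8) = mex{0} = 1
G(9) = mex{0,0} = 1
G(10) = mex{1,0} = 2
G(11) = mex{1,0} = 2
G(12) = mex{1,0} = 2
G(13) = mex{1,0} = 2
G(14) = mex{1,1} = 0
G(15) = mex{2,1} = 0
G(16) = mex{2,1} = 0
G(17) = mex{2,1} = 0
G(18) = mex{2,1} = 0
G(19) = mex{0,2} = 1
G(20) = mex{0,2} = 1
G(21) = mex{0,2} = 1
G(22) = mex{0,2} = 1
G(23) = mex{0,0} = 1
G(24) = mex{1,0} = 2
G(25) = mex{1,0} = 2
G(26) = mex{1,0} = 2
G(27) = mex{1,0} = 2
G(28) = mex{1,1} = 0
G(29) = mex{2,1} = 0
G(n+14) = G(n) holds for n = 0,…,8 (a full window of length max(S) = 9), so the sequence is purely periodic with period 14.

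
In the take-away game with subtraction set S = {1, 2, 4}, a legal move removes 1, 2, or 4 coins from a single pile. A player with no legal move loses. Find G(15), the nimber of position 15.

G(0) = 0
G(1) = mex{0} = 1
G(2) = mex{1,0} = 2
G(3) = mex{2,1} = 0
G(4) = mex{0,2,0} = 1
G(5) = mex{1,0,1} = 2
G(6) = mex{2,1,2} = 0
G(7) = mex{0,2,0} = 1
G(8) = mex{1,0,1} = 2
G(9) = mex{2,1,2} = 0
G(10) = mex{0,2,0} = 1
G(11) = mex{1,0,1} = 2
G(12) = mex{2,1,2} = 0
G(13) = mex{0,2,0} = 1
G(14) = mex{1,0,1} = 2
G(15) = mex{2,1,2} = 0

0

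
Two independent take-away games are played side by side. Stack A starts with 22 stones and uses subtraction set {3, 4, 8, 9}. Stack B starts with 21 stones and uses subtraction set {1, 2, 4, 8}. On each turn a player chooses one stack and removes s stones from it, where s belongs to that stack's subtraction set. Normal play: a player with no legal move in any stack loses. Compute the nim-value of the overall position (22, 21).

1

Stack A, S = {3, 4, 8, 9}:
n :  0  1  2  3  4  5  6  7  8  9 10 11 12 13 14 15 16 17 18 19 20 21 22
G :  0  0  0  1  1  1  2  0  2  3  1  3  0  0  0  1  1  1  2  0  2  3  1
G_A(22) = 1.
Stack B, S = {1, 2, 4, 8}:
G(0) = 0
G(1) = mex{0} = 1
G(2) = mex{1,0} = 2
G(3) = mex{2,1} = 0
G(4) = mex{0,2,0} = 1
G(5) = mex{1,0,1} = 2
G(6) = mex{2,1,2} = 0
G(7) = mex{0,2,0} = 1
G(8) = mex{1,0,1,0} = 2
G(9) = mex{2,1,2,1} = 0
G(10) = mex{0,2,0,2} = 1
G(11) = mex{1,0,1,0} = 2
G(12) = mex{2,1,2,1} = 0
G(13) = mex{0,2,0,2} = 1
G(14) = mex{1,0,1,0} = 2
G(15) = mex{2,1,2,1} = 0
G(16) = mex{0,2,0,2} = 1
G(17) = mex{1,0,1,0} = 2
G(18) = mex{2,1,2,1} = 0
G(19) = mex{0,2,0,2} = 1
G(20) = mex{1,0,1,0} = 2
G(21) = mex{2,1,2,1} = 0
G_B(21) = 0.
Combined Grundy value = 1 ⊕ 0 = 1.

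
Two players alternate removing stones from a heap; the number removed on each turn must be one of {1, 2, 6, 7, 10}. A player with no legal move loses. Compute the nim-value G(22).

G(0) = 0
G(1) = mex{0} = 1
G(2) = mex{1,0} = 2
G(3) = mex{2,1} = 0
G(4) = mex{0,2} = 1
G(5) = mex{1,0} = 2
G(6) = mex{2,1,0} = 3
G(7) = mex{3,2,1,0} = 4
G(8) = mex{4,3,2,1} = 0
G(9) = mex{0,4,0,2} = 1
G(10) = mex{1,0,1,0,0} = 2
G(11) = mex{2,1,2,1,1} = 0
G(12) = mex{0,2,3,2,2} = 1
G(13) = mex{1,0,4,3,0} = 2
G(14) = mex{2,1,0,4,1} = 3
G(15) = mex{3,2,1,0,2} = 4
G(16) = mex{4,3,2,1,3} = 0
G(17) = mex{0,4,0,2,4} = 1
G(18) = mex{1,0,1,0,0} = 2
G(19) = mex{2,1,2,1,1} = 0
G(20) = mex{0,2,3,2,2} = 1
G(21) = mex{1,0,4,3,0} = 2
G(22) = mex{2,1,0,4,1} = 3

3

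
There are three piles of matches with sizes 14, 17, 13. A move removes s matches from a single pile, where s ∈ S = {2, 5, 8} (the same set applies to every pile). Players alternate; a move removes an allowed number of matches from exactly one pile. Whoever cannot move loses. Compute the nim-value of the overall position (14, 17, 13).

All piles use S = {2, 5, 8}:
G(0) = 0
G(1) = mex{} = 0
G(2) = mex{0} = 1
G(3) = mex{0} = 1
G(4) = mex{1} = 0
G(5) = mex{1,0} = 2
G(6) = mex{0,0} = 1
G(7) = mex{2,1} = 0
G(8) = mex{1,1,0} = 2
G(9) = mex{0,0,0} = 1
G(10) = mex{2,2,1} = 0
G(11) = mex{1,1,1} = 0
G(12) = mex{0,0,0} = 1
G(13) = mex{0,2,2} = 1
G(14) = mex{1,1,1} = 0
G(15) = mex{1,0,0} = 2
G(16) = mex{0,0,2} = 1
G(17) = mex{2,1,1} = 0
Pile A: G(14) = 0.
Pile B: G(17) = 0.
Pile C: G(13) = 1.
Combined Grundy value = 0 ⊕ 0 ⊕ 1 = 1.

1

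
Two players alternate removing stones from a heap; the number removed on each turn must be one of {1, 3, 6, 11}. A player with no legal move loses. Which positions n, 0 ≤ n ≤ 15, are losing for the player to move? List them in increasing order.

0, 2, 4, 9, 14

G(0) = 0
G(1) = mex{0} = 1
G(2) = mex{1} = 0
G(3) = mex{0,0} = 1
G(4) = mex{1,1} = 0
G(5) = mex{0,0} = 1
G(6) = mex{1,1,0} = 2
G(7) = mex{2,0,1} = 3
G(8) = mex{3,1,0} = 2
G(9) = mex{2,2,1} = 0
G(10) = mex{0,3,0} = 1
G(11) = mex{1,2,1,0} = 3
G(12) = mex{3,0,2,1} = 4
G(13) = mex{4,1,3,0} = 2
G(14) = mex{2,3,2,1} = 0
G(15) = mex{0,4,0,0} = 1
P-positions are exactly the n with G(n) = 0.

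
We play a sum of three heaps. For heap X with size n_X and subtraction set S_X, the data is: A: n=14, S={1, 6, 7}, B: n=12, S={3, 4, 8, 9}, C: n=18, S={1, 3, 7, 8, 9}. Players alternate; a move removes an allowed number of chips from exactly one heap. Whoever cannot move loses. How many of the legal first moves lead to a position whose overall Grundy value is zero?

0

Heap A, S = {1, 6, 7}:
n :  0  1  2  3  4  5  6  7  8  9 10 11 12 13 14
G :  0  1  0  1  0  1  2  3  2  3  2  3  0  1  0
G_A(14) = 0.
Heap B, S = {3, 4, 8, 9}:
n :  0  1  2  3  4  5  6  7  8  9 10 11 12
G :  0  0  0  1  1  1  2  0  2  3  1  3  0
G_B(12) = 0.
Heap C, S = {1, 3, 7, 8, 9}:
G(0) = 0
G(1) = mex{0} = 1
G(2) = mex{1} = 0
G(3) = mex{0,0} = 1
G(4) = mex{1,1} = 0
G(5) = mex{0,0} = 1
G(6) = mex{1,1} = 0
G(7) = mex{0,0,0} = 1
G(8) = mex{1,1,1,0} = 2
G(9) = mex{2,0,0,1,0} = 3
G(10) = mex{3,1,1,0,1} = 2
G(11) = mex{2,2,0,1,0} = 3
G(12) = mex{3,3,1,0,1} = 2
G(13) = mex{2,2,0,1,0} = 3
G(14) = mex{3,3,1,0,1} = 2
G(15) = mex{2,2,2,1,0} = 3
G(16) = mex{3,3,3,2,1} = 0
G(17) = mex{0,2,2,3,2} = 1
G(18) = mex{1,3,3,2,3} = 0
G_C(18) = 0.
Combined Grundy value = 0 ⊕ 0 ⊕ 0 = 0.
A winning move leaves total XOR = 0, i.e. changes one component's Grundy value g to g ⊕ X where X is the current total.
Heap A: target g' = 0⊕0 = 0, but every legal move changes the Grundy value (mex property), so 0 moves.
Heap B: target g' = 0⊕0 = 0, but every legal move changes the Grundy value (mex property), so 0 moves.
Heap C: target g' = 0⊕0 = 0, but every legal move changes the Grundy value (mex property), so 0 moves.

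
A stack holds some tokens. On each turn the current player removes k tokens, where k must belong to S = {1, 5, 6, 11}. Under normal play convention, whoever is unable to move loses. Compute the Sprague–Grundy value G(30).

n :  0  1  2  3  4  5  6  7  8  9 10 11 12 13 14 15 16 17 18 19 20 21 22 23 24 25 26 27 28 29 30
G :  0  1  0  1  0  1  2  3  2  3  2  3  0  1  0  1  0  1  2  3  2  3  2  3  0  1  0  1  0  1  2

2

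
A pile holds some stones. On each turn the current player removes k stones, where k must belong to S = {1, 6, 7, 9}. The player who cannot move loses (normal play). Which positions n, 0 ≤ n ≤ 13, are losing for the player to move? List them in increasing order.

0, 2, 4, 12

G(0) = 0
G(1) = mex{0} = 1
G(2) = mex{1} = 0
G(3) = mex{0} = 1
G(4) = mex{1} = 0
G(5) = mex{0} = 1
G(6) = mex{1,0} = 2
G(7) = mex{2,1,0} = 3
G(8) = mex{3,0,1} = 2
G(9) = mex{2,1,0,0} = 3
G(10) = mex{3,0,1,1} = 2
G(11) = mex{2,1,0,0} = 3
G(12) = mex{3,2,1,1} = 0
G(13) = mex{0,3,2,0} = 1
P-positions are exactly the n with G(n) = 0.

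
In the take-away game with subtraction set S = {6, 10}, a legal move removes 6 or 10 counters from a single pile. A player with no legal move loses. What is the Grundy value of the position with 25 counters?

1

n :  0  1  2  3  4  5  6  7  8  9 10 11 12 13 14 15 16 17 18 19 20 21 22 23 24 25
G :  0  0  0  0  0  0  1  1  1  1  1  1  2  2  2  2  0  0  0  0  0  0  1  1  1  1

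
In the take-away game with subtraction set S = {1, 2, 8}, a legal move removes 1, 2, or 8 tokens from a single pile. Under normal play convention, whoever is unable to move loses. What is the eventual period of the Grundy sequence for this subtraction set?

n :  0  1  2  3  4  5  6  7  8  9 10 11 12 13 14
G :  0  1  2  0  1  2  0  1  2  0  1  2  0  1  2
G(n+3) = G(n) holds for n = 0,…,7 (a full window of length max(S) = 8), so the sequence is purely periodic with period 3.

3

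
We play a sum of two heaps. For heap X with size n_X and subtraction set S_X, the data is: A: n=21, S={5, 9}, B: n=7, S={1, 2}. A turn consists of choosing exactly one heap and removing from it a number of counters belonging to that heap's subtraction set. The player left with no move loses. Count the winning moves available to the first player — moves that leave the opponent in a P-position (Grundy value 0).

0

Heap A, S = {5, 9}:
n :  0  1  2  3  4  5  6  7  8  9 10 11 12 13 14 15 16 17 18 19 20 21
G :  0  0  0  0  0  1  1  1  1  1  2  2  2  2  0  0  0  0  0  1  1  1
G_A(21) = 1.
Heap B, S = {1, 2}:
n : 0 1 2 3 4 5 6 7
G : 0 1 2 0 1 2 0 1
G_B(7) = 1.
Combined Grundy value = 1 ⊕ 1 = 0.
A winning move leaves total XOR = 0, i.e. changes one component's Grundy value g to g ⊕ X where X is the current total.
Heap A: target g' = 1⊕0 = 1, but every legal move changes the Grundy value (mex property), so 0 moves.
Heap B: target g' = 1⊕0 = 1, but every legal move changes the Grundy value (mex property), so 0 moves.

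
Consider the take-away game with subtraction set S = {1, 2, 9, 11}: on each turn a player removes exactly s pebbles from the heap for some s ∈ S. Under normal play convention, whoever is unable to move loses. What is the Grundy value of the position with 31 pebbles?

1

n :  0  1  2  3  4  5  6  7  8  9 10 11 12 13 14 15 16 17 18 19 20 21 22 23 24 25 26 27 28 29 30 31
G :  0  1  2  0  1  2  0  1  2  3  0  1  2  0  1  2  0  1  2  3  0  1  2  0  1  2  0  1  2  3  0  1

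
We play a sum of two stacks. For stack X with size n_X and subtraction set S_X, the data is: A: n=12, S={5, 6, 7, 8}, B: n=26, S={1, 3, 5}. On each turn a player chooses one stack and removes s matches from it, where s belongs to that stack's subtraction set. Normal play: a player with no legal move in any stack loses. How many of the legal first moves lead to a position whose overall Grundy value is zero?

Stack A, S = {5, 6, 7, 8}:
G(0) = 0
G(1) = mex{} = 0
G(2) = mex{} = 0
G(3) = mex{} = 0
G(4) = mex{} = 0
G(5) = mex{0} = 1
G(6) = mex{0,0} = 1
G(7) = mex{0,0,0} = 1
G(8) = mex{0,0,0,0} = 1
G(9) = mex{0,0,0,0} = 1
G(10) = mex{1,0,0,0} = 2
G(11) = mex{1,1,0,0} = 2
G(12) = mex{1,1,1,0} = 2
G_A(12) = 2.
Stack B, S = {1, 3, 5}:
n :  0  1  2  3  4  5  6  7  8  9 10 11 12 13 14 15 16 17 18 19 20 21 22 23 24 25 26
G :  0  1  0  1  0  1  0  1  0  1  0  1  0  1  0  1  0  1  0  1  0  1  0  1  0  1  0
G_B(26) = 0.
Combined Grundy value = 2 ⊕ 0 = 2.
A winning move leaves total XOR = 0, i.e. changes one component's Grundy value g to g ⊕ X where X is the current total.
Stack A: need g' = 2⊕2 = 0. Options: 12−5→G=1, 12−6→G=1, 12−7→G=1, 12−8→G=0. Hits: 1.
Stack B: need g' = 0⊕2 = 2. Options: 26−1→G=1, 26−3→G=1, 26−5→G=1. Hits: 0.

1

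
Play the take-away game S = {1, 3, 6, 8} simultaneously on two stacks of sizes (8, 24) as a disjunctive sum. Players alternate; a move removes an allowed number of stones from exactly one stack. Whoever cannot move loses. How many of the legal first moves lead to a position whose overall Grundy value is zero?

All stacks use S = {1, 3, 6, 8}:
n :  0  1  2  3  4  5  6  7  8  9 10 11 12 13 14 15 16 17 18 19 20 21 22 23 24
G :  0  1  0  1  0  1  2  3  2  0  1  0  1  0  1  2  3  2  0  1  0  1  0  1  2
Stack A: G(8) = 2.
Stack B: G(24) = 2.
Combined Grundy value = 2 ⊕ 2 = 0.
A winning move leaves total XOR = 0, i.e. changes one component's Grundy value g to g ⊕ X where X is the current total.
Stack A: target g' = 2⊕0 = 2, but every legal move changes the Grundy value (mex property), so 0 moves.
Stack B: target g' = 2⊕0 = 2, but every legal move changes the Grundy value (mex property), so 0 moves.

0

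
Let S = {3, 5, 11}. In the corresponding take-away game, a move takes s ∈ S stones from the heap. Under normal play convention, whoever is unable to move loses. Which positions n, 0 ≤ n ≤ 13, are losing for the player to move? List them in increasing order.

0, 1, 2, 8, 9, 10

G(0) = 0
G(1) = mex{} = 0
G(2) = mex{} = 0
G(3) = mex{0} = 1
G(4) = mex{0} = 1
G(5) = mex{0,0} = 1
G(6) = mex{1,0} = 2
G(7) = mex{1,0} = 2
G(8) = mex{1,1} = 0
G(9) = mex{2,1} = 0
G(10) = mex{2,1} = 0
G(11) = mex{0,2,0} = 1
G(12) = mex{0,2,0} = 1
G(13) = mex{0,0,0} = 1
P-positions are exactly the n with G(n) = 0.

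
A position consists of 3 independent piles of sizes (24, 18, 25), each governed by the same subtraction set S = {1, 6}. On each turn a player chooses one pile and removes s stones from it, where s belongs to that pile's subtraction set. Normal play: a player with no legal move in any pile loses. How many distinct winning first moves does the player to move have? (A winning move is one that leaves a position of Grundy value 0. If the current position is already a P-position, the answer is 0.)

All piles use S = {1, 6}:
G(0) = 0
G(1) = mex{0} = 1
G(2) = mex{1} = 0
G(3) = mex{0} = 1
G(4) = mex{1} = 0
G(5) = mex{0} = 1
G(6) = mex{1,0} = 2
G(7) = mex{2,1} = 0
G(8) = mex{0,0} = 1
G(9) = mex{1,1} = 0
G(10) = mex{0,0} = 1
G(11) = mex{1,1} = 0
G(12) = mex{0,2} = 1
G(13) = mex{1,0} = 2
G(14) = mex{2,1} = 0
G(15) = mex{0,0} = 1
G(16) = mex{1,1} = 0
G(17) = mex{0,0} = 1
G(18) = mex{1,1} = 0
G(19) = mex{0,2} = 1
G(20) = mex{1,0} = 2
G(21) = mex{2,1} = 0
G(22) = mex{0,0} = 1
G(23) = mex{1,1} = 0
G(24) = mex{0,0} = 1
G(25) = mex{1,1} = 0
Pile A: G(24) = 1.
Pile B: G(18) = 0.
Pile C: G(25) = 0.
Combined Grundy value = 1 ⊕ 0 ⊕ 0 = 1.
A winning move leaves total XOR = 0, i.e. changes one component's Grundy value g to g ⊕ X where X is the current total.
Pile A: need g' = 1⊕1 = 0. Options: 24−1→G=0, 24−6→G=0. Hits: 2.
Pile B: need g' = 0⊕1 = 1. Options: 18−1→G=1, 18−6→G=1. Hits: 2.
Pile C: need g' = 0⊕1 = 1. Options: 25−1→G=1, 25−6→G=1. Hits: 2.

6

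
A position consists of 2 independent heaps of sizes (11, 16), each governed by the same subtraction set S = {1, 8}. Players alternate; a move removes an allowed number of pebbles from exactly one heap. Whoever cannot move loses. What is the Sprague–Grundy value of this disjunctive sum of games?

All heaps use S = {1, 8}:
n :  0  1  2  3  4  5  6  7  8  9 10 11 12 13 14 15 16
G :  0  1  0  1  0  1  0  1  2  0  1  0  1  0  1  0  1
Heap A: G(11) = 0.
Heap B: G(16) = 1.
Combined Grundy value = 0 ⊕ 1 = 1.

1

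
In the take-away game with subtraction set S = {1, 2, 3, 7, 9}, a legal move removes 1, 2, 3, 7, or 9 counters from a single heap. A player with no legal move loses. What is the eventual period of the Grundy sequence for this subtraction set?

4

n :  0  1  2  3  4  5  6  7  8  9 10 11 12 13 14
G :  0  1  2  3  0  1  2  3  0  1  2  3  0  1  2
G(n+4) = G(n) holds for n = 0,…,8 (a full window of length max(S) = 9), so the sequence is purely periodic with period 4.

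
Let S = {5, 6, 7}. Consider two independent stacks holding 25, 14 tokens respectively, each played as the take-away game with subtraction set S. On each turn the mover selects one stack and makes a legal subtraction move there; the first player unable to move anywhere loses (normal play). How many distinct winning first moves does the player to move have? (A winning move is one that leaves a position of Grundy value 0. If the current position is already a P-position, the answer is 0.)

0

All stacks use S = {5, 6, 7}:
n :  0  1  2  3  4  5  6  7  8  9 10 11 12 13 14 15 16 17 18 19 20 21 22 23 24 25
G :  0  0  0  0  0  1  1  1  1  1  2  2  0  0  0  0  0  1  1  1  1  1  2  2  0  0
Stack A: G(25) = 0.
Stack B: G(14) = 0.
Combined Grundy value = 0 ⊕ 0 = 0.
A winning move leaves total XOR = 0, i.e. changes one component's Grundy value g to g ⊕ X where X is the current total.
Stack A: target g' = 0⊕0 = 0, but every legal move changes the Grundy value (mex property), so 0 moves.
Stack B: target g' = 0⊕0 = 0, but every legal move changes the Grundy value (mex property), so 0 moves.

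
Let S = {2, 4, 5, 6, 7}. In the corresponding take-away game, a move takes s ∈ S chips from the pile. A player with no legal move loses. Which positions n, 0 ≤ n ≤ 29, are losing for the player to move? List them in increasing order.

n :  0  1  2  3  4  5  6  7  8  9 10 11 12 13 14 15 16 17 18 19 20 21 22 23 24 25 26 27 28 29
G :  0  0  1  1  2  2  3  3  4  0  0  1  1  2  2  3  3  4  0  0  1  1  2  2  3  3  4  0  0  1
P-positions are exactly the n with G(n) = 0.

0, 1, 9, 10, 18, 19, 27, 28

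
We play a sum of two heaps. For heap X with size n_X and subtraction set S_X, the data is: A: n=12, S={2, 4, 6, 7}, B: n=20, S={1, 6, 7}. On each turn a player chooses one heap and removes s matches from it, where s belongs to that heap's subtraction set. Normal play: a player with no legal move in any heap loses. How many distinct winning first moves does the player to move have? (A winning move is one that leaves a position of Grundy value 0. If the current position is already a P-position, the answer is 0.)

Heap A, S = {2, 4, 6, 7}:
n :  0  1  2  3  4  5  6  7  8  9 10 11 12
G :  0  0  1  1  2  2  3  3  4  0  0  1  1
G_A(12) = 1.
Heap B, S = {1, 6, 7}:
n :  0  1  2  3  4  5  6  7  8  9 10 11 12 13 14 15 16 17 18 19 20
G :  0  1  0  1  0  1  2  3  2  3  2  3  0  1  0  1  0  1  2  3  2
G_B(20) = 2.
Combined Grundy value = 1 ⊕ 2 = 3.
A winning move leaves total XOR = 0, i.e. changes one component's Grundy value g to g ⊕ X where X is the current total.
Heap A: need g' = 1⊕3 = 2. Options: 12−2→G=0, 12−4→G=4, 12−6→G=3, 12−7→G=2. Hits: 1.
Heap B: need g' = 2⊕3 = 1. Options: 20−1→G=3, 20−6→G=0, 20−7→G=1. Hits: 1.

2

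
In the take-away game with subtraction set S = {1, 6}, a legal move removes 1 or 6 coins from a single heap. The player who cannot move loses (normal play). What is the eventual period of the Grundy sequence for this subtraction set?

G(0) = 0
G(1) = mex{0} = 1
G(2) = mex{1} = 0
G(3) = mex{0} = 1
G(4) = mex{1} = 0
G(5) = mex{0} = 1
G(6) = mex{1,0} = 2
G(7) = mex{2,1} = 0
G(8) = mex{0,0} = 1
G(9) = mex{1,1} = 0
G(10) = mex{0,0} = 1
G(11) = mex{1,1} = 0
G(12) = mex{0,2} = 1
G(13) = mex{1,0} = 2
G(14) = mex{2,1} = 0
G(15) = mex{0,0} = 1
G(n+7) = G(n) holds for n = 0,…,5 (a full window of length max(S) = 6), so the sequence is purely periodic with period 7.

7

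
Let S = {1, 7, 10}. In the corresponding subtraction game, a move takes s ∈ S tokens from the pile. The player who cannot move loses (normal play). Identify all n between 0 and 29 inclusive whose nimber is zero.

n :  0  1  2  3  4  5  6  7  8  9 10 11 12 13 14 15 16 17 18 19 20 21 22 23 24 25 26 27 28 29
G :  0  1  0  1  0  1  0  1  0  1  2  3  2  3  2  3  2  0  1  0  1  0  1  0  1  0  1  2  3  2
P-positions are exactly the n with G(n) = 0.

0, 2, 4, 6, 8, 17, 19, 21, 23, 25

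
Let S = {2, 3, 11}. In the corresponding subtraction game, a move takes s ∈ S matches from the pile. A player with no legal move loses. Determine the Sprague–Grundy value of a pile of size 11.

n :  0  1  2  3  4  5  6  7  8  9 10 11
G :  0  0  1  1  2  0  0  1  1  2  0  3

3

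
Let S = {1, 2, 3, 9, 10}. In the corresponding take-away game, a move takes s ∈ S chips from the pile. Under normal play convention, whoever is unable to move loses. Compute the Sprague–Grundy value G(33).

1

G(0) = 0
G(1) = mex{0} = 1
G(2) = mex{1,0} = 2
G(3) = mex{2,1,0} = 3
G(4) = mex{3,2,1} = 0
G(5) = mex{0,3,2} = 1
G(6) = mex{1,0,3} = 2
G(7) = mex{2,1,0} = 3
G(8) = mex{3,2,1} = 0
G(9) = mex{0,3,2,0} = 1
G(10) = mex{1,0,3,1,0} = 2
G(11) = mex{2,1,0,2,1} = 3
G(12) = mex{3,2,1,3,2} = 0
G(13) = mex{0,3,2,0,3} = 1
G(14) = mex{1,0,3,1,0} = 2
G(15) = mex{2,1,0,2,1} = 3
G(16) = mex{3,2,1,3,2} = 0
G(17) = mex{0,3,2,0,3} = 1
G(18) = mex{1,0,3,1,0} = 2
G(19) = mex{2,1,0,2,1} = 3
G(20) = mex{3,2,1,3,2} = 0
G(21) = mex{0,3,2,0,3} = 1
G(22) = mex{1,0,3,1,0} = 2
G(23) = mex{2,1,0,2,1} = 3
G(24) = mex{3,2,1,3,2} = 0
G(25) = mex{0,3,2,0,3} = 1
G(26) = mex{1,0,3,1,0} = 2
G(27) = mex{2,1,0,2,1} = 3
G(28) = mex{3,2,1,3,2} = 0
G(29) = mex{0,3,2,0,3} = 1
G(30) = mex{1,0,3,1,0} = 2
G(31) = mex{2,1,0,2,1} = 3
G(32) = mex{3,2,1,3,2} = 0
G(33) = mex{0,3,2,0,3} = 1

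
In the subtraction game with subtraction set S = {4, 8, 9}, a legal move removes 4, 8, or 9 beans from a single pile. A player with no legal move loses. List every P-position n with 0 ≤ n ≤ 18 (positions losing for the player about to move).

G(0) = 0
G(1) = mex{} = 0
G(2) = mex{} = 0
G(3) = mex{} = 0
G(4) = mex{0} = 1
G(5) = mex{0} = 1
G(6) = mex{0} = 1
G(7) = mex{0} = 1
G(8) = mex{1,0} = 2
G(9) = mex{1,0,0} = 2
G(10) = mex{1,0,0} = 2
G(11) = mex{1,0,0} = 2
G(12) = mex{2,1,0} = 3
G(13) = mex{2,1,1} = 0
G(14) = mex{2,1,1} = 0
G(15) = mex{2,1,1} = 0
G(16) = mex{3,2,1} = 0
G(17) = mex{0,2,2} = 1
G(18) = mex{0,2,2} = 1
P-positions are exactly the n with G(n) = 0.

0, 1, 2, 3, 13, 14, 15, 16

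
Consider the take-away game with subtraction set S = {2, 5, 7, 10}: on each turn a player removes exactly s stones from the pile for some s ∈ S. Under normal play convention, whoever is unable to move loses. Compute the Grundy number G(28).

G(0) = 0
G(1) = mex{} = 0
G(2) = mex{0} = 1
G(3) = mex{0} = 1
G(4) = mex{1} = 0
G(5) = mex{1,0} = 2
G(6) = mex{0,0} = 1
G(7) = mex{2,1,0} = 3
G(8) = mex{1,1,0} = 2
G(9) = mex{3,0,1} = 2
G(10) = mex{2,2,1,0} = 3
G(11) = mex{2,1,0,0} = 3
G(12) = mex{3,3,2,1} = 0
G(13) = mex{3,2,1,1} = 0
G(14) = mex{0,2,3,0} = 1
G(15) = mex{0,3,2,2} = 1
G(16) = mex{1,3,2,1} = 0
G(17) = mex{1,0,3,3} = 2
G(18) = mex{0,0,3,2} = 1
G(19) = mex{2,1,0,2} = 3
G(20) = mex{1,1,0,3} = 2
G(21) = mex{3,0,1,3} = 2
G(22) = mex{2,2,1,0} = 3
G(23) = mex{2,1,0,0} = 3
G(24) = mex{3,3,2,1} = 0
G(25) = mex{3,2,1,1} = 0
G(26) = mex{0,2,3,0} = 1
G(27) = mex{0,3,2,2} = 1
G(28) = mex{1,3,2,1} = 0

0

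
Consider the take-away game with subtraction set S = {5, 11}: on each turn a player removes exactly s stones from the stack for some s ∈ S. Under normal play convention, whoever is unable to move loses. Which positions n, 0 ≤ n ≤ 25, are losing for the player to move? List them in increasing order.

0, 1, 2, 3, 4, 10, 16, 17, 18, 19, 20

n :  0  1  2  3  4  5  6  7  8  9 10 11 12 13 14 15 16 17 18 19 20 21 22 23 24 25
G :  0  0  0  0  0  1  1  1  1  1  0  2  2  2  2  1  0  0  0  0  0  1  1  1  1  1
P-positions are exactly the n with G(n) = 0.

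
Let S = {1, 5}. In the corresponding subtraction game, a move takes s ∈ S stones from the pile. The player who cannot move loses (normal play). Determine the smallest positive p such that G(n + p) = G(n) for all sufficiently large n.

n :  0  1  2  3  4  5  6  7  8  9 10 11 12 13 14
G :  0  1  0  1  0  1  0  1  0  1  0  1  0  1  0
G(n+2) = G(n) holds for n = 0,…,4 (a full window of length max(S) = 5), so the sequence is purely periodic with period 2.

2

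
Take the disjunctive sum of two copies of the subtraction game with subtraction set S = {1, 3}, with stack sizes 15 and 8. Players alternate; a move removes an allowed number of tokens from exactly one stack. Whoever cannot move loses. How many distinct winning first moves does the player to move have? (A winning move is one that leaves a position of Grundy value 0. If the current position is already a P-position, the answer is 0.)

All stacks use S = {1, 3}:
n :  0  1  2  3  4  5  6  7  8  9 10 11 12 13 14 15
G :  0  1  0  1  0  1  0  1  0  1  0  1  0  1  0  1
Stack A: G(15) = 1.
Stack B: G(8) = 0.
Combined Grundy value = 1 ⊕ 0 = 1.
A winning move leaves total XOR = 0, i.e. changes one component's Grundy value g to g ⊕ X where X is the current total.
Stack A: need g' = 1⊕1 = 0. Options: 15−1→G=0, 15−3→G=0. Hits: 2.
Stack B: need g' = 0⊕1 = 1. Options: 8−1→G=1, 8−3→G=1. Hits: 2.

4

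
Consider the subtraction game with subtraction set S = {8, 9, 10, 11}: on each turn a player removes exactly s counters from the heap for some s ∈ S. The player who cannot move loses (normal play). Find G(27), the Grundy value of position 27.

G(0) = 0
G(1) = mex{} = 0
G(2) = mex{} = 0
G(3) = mex{} = 0
G(4) = mex{} = 0
G(5) = mex{} = 0
G(6) = mex{} = 0
G(7) = mex{} = 0
G(8) = mex{0} = 1
G(9) = mex{0,0} = 1
G(10) = mex{0,0,0} = 1
G(11) = mex{0,0,0,0} = 1
G(12) = mex{0,0,0,0} = 1
G(13) = mex{0,0,0,0} = 1
G(14) = mex{0,0,0,0} = 1
G(15) = mex{0,0,0,0} = 1
G(16) = mex{1,0,0,0} = 2
G(17) = mex{1,1,0,0} = 2
G(18) = mex{1,1,1,0} = 2
G(19) = mex{1,1,1,1} = 0
G(20) = mex{1,1,1,1} = 0
G(21) = mex{1,1,1,1} = 0
G(22) = mex{1,1,1,1} = 0
G(23) = mex{1,1,1,1} = 0
G(24) = mex{2,1,1,1} = 0
G(25) = mex{2,2,1,1} = 0
G(26) = mex{2,2,2,1} = 0
G(27) = mex{0,2,2,2} = 1

1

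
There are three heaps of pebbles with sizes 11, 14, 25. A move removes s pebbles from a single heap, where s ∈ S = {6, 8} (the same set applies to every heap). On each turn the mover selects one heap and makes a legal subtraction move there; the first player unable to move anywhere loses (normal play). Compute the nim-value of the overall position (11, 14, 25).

0

All heaps use S = {6, 8}:
n :  0  1  2  3  4  5  6  7  8  9 10 11 12 13 14 15 16 17 18 19 20 21 22 23 24 25
G :  0  0  0  0  0  0  1  1  1  1  1  1  2  2  0  0  0  0  0  0  1  1  1  1  1  1
Heap A: G(11) = 1.
Heap B: G(14) = 0.
Heap C: G(25) = 1.
Combined Grundy value = 1 ⊕ 0 ⊕ 1 = 0.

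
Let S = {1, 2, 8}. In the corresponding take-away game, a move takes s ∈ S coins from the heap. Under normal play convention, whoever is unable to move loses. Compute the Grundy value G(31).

1

n :  0  1  2  3  4  5  6  7  8  9 10 11 12 13 14 15 16 17 18 19 20 21 22 23 24 25 26 27 28 29 30 31
G :  0  1  2  0  1  2  0  1  2  0  1  2  0  1  2  0  1  2  0  1  2  0  1  2  0  1  2  0  1  2  0  1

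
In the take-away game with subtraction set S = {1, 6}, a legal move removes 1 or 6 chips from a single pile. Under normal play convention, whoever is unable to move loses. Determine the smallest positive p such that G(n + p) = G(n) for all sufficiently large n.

G(0) = 0
G(1) = mex{0} = 1
G(2) = mex{1} = 0
G(3) = mex{0} = 1
G(4) = mex{1} = 0
G(5) = mex{0} = 1
G(6) = mex{1,0} = 2
G(7) = mex{2,1} = 0
G(8) = mex{0,0} = 1
G(9) = mex{1,1} = 0
G(10) = mex{0,0} = 1
G(11) = mex{1,1} = 0
G(12) = mex{0,2} = 1
G(13) = mex{1,0} = 2
G(14) = mex{2,1} = 0
G(15) = mex{0,0} = 1
G(n+7) = G(n) holds for n = 0,…,5 (a full window of length max(S) = 6), so the sequence is purely periodic with period 7.

7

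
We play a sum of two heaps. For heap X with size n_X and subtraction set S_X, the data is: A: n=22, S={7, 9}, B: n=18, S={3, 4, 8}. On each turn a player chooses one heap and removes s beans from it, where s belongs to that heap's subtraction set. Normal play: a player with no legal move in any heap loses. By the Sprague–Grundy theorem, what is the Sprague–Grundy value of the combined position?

Heap A, S = {7, 9}:
n :  0  1  2  3  4  5  6  7  8  9 10 11 12 13 14 15 16 17 18 19 20 21 22
G :  0  0  0  0  0  0  0  1  1  1  1  1  1  1  2  2  0  0  0  0  0  0  0
G_A(22) = 0.
Heap B, S = {3, 4, 8}:
n :  0  1  2  3  4  5  6  7  8  9 10 11 12 13 14 15 16 17 18
G :  0  0  0  1  1  1  2  0  2  3  1  3  0  0  0  1  1  1  2
G_B(18) = 2.
Combined Grundy value = 0 ⊕ 2 = 2.

2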